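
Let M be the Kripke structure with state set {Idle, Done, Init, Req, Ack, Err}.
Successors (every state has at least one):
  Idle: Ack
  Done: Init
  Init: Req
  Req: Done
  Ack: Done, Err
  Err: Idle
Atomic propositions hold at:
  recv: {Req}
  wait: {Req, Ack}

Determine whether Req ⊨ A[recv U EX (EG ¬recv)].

No

Sat(¬recv) = {Idle, Done, Init, Ack, Err}
EG ¬recv: greatest fixpoint, start Z0 = {Idle, Done, Init, Ack, Err}, keep only states in Sat with some successor in Z. Z1 = {Idle, Done, Ack, Err}; Z2 = {Idle, Ack, Err}; fixed.
Sat(EG ¬recv) = {Idle, Ack, Err}
Sat(EX (EG ¬recv)) = {s : some successor in {Idle, Ack, Err}} = {Idle, Ack, Err}
A[recv U EX (EG ¬recv)]: least fixpoint, start Z0 = Sat(EX (EG ¬recv)) = {Idle, Ack, Err}, add states in Sat(recv) with every successor in Z. Already a fixed point.
Sat(A[recv U EX (EG ¬recv)]) = {Idle, Ack, Err}
Req ∉ Sat(A[recv U EX (EG ¬recv)]) = {Idle, Ack, Err}, so the formula does not hold at Req.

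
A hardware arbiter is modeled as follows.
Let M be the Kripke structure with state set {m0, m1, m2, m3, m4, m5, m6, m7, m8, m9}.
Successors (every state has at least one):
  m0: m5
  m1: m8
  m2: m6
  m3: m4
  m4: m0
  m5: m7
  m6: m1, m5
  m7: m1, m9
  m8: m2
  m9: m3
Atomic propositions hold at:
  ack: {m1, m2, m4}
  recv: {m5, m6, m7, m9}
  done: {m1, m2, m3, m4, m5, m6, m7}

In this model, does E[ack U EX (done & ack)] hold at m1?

Sat(done & ack) = {m1, m2, m4}
Sat(EX (done & ack)) = {s : some successor in {m1, m2, m4}} = {m3, m6, m7, m8}
E[ack U EX (done & ack)]: least fixpoint, start Z0 = Sat(EX (done & ack)) = {m3, m6, m7, m8}, add states in Sat(ack) with some successor in Z. Z1 = {m1, m2, m3, m6, m7, m8}; fixed.
Sat(E[ack U EX (done & ack)]) = {m1, m2, m3, m6, m7, m8}
m1 ∈ Sat(E[ack U EX (done & ack)]) = {m1, m2, m3, m6, m7, m8}, so the formula holds at m1.

Yes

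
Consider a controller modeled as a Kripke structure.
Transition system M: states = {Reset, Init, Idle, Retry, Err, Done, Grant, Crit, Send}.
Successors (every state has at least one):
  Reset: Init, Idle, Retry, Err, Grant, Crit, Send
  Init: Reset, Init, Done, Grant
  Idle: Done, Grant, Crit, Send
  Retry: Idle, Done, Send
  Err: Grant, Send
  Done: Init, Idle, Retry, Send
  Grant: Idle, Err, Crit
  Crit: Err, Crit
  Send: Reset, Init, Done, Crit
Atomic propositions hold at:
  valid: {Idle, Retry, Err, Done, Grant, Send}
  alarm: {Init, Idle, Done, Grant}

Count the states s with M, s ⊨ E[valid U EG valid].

EG valid: greatest fixpoint, start Z0 = {Idle, Retry, Err, Done, Grant, Send}, keep only states in Sat with some successor in Z. Already a fixed point.
Sat(EG valid) = {Idle, Retry, Err, Done, Grant, Send}
E[valid U EG valid]: least fixpoint, start Z0 = Sat(EG valid) = {Idle, Retry, Err, Done, Grant, Send}, add states in Sat(valid) with some successor in Z. Already a fixed point.
Sat(E[valid U EG valid]) = {Idle, Retry, Err, Done, Grant, Send}
|Sat(E[valid U EG valid])| = |{Idle, Retry, Err, Done, Grant, Send}| = 6.

6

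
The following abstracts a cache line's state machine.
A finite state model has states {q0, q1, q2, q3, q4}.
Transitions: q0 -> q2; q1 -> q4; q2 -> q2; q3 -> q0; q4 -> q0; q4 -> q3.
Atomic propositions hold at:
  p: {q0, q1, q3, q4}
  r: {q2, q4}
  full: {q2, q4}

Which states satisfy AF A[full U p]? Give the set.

A[full U p]: least fixpoint, start Z0 = Sat(p) = {q0, q1, q3, q4}, add states in Sat(full) with every successor in Z. Already a fixed point.
Sat(A[full U p]) = {q0, q1, q3, q4}
AF A[full U p]: least fixpoint, start Z0 = {q0, q1, q3, q4}, add states with every successor in Z. Already a fixed point.
Sat(AF A[full U p]) = {q0, q1, q3, q4}

{q0, q1, q3, q4}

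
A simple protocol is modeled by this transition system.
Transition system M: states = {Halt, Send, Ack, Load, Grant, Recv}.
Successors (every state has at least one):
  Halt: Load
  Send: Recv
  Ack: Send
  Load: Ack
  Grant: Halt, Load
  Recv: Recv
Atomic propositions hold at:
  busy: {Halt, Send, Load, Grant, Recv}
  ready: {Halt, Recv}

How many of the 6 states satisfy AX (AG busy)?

AG busy: greatest fixpoint, start Z0 = {Halt, Send, Load, Grant, Recv}, keep only states in Sat with every successor in Z. Z1 = {Halt, Send, Grant, Recv}; Z2 = {Send, Recv}; fixed.
Sat(AG busy) = {Send, Recv}
Sat(AX (AG busy)) = {s : every successor in {Send, Recv}} = {Send, Ack, Recv}
|Sat(AX (AG busy))| = |{Send, Ack, Recv}| = 3.

3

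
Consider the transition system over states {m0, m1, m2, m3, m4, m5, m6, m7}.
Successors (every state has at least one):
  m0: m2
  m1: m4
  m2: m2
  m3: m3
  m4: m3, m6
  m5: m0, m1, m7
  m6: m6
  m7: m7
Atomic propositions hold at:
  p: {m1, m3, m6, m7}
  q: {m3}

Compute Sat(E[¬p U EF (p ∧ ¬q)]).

Sat(¬p) = {m0, m2, m4, m5}
Sat(¬q) = {m0, m1, m2, m4, m5, m6, m7}
Sat(p ∧ ¬q) = {m1, m6, m7}
EF (p ∧ ¬q): least fixpoint, start Z0 = {m1, m6, m7}, add states with some successor in Z. Z1 = {m1, m4, m5, m6, m7}; fixed.
Sat(EF (p ∧ ¬q)) = {m1, m4, m5, m6, m7}
E[¬p U EF (p ∧ ¬q)]: least fixpoint, start Z0 = Sat(EF (p ∧ ¬q)) = {m1, m4, m5, m6, m7}, add states in Sat(¬p) with some successor in Z. Already a fixed point.
Sat(E[¬p U EF (p ∧ ¬q)]) = {m1, m4, m5, m6, m7}

{m1, m4, m5, m6, m7}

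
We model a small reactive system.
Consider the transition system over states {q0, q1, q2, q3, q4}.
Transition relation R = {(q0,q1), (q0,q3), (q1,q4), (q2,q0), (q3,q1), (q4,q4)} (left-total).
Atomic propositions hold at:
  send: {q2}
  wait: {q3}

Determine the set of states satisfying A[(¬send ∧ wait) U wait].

Sat(¬send) = {q0, q1, q3, q4}
Sat(¬send ∧ wait) = {q3}
A[(¬send ∧ wait) U wait]: least fixpoint, start Z0 = Sat(wait) = {q3}, add states in Sat(¬send ∧ wait) with every successor in Z. Already a fixed point.
Sat(A[(¬send ∧ wait) U wait]) = {q3}

{q3}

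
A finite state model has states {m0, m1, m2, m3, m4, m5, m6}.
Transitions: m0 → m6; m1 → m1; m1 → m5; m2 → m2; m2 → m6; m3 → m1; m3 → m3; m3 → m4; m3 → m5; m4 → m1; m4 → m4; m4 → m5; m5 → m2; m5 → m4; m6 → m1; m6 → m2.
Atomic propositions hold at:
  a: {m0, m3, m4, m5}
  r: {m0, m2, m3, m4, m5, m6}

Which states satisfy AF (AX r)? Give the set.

Sat(AX r) = {s : every successor in {m0, m2, m3, m4, m5, m6}} = {m0, m2, m5}
AF (AX r): least fixpoint, start Z0 = {m0, m2, m5}, add states with every successor in Z. Already a fixed point.
Sat(AF (AX r)) = {m0, m2, m5}

{m0, m2, m5}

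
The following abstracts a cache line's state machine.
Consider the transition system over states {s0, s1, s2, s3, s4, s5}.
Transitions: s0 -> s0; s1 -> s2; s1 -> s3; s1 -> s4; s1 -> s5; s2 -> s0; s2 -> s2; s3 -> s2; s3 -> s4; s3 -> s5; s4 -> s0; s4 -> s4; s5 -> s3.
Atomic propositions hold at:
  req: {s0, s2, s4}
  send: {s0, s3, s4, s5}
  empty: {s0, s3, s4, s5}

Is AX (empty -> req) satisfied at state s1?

Sat(empty -> req) = {s0, s1, s2, s4}
Sat(AX (empty -> req)) = {s : every successor in {s0, s1, s2, s4}} = {s0, s2, s4}
s1 ∉ Sat(AX (empty -> req)) = {s0, s2, s4}, so the formula does not hold at s1.

No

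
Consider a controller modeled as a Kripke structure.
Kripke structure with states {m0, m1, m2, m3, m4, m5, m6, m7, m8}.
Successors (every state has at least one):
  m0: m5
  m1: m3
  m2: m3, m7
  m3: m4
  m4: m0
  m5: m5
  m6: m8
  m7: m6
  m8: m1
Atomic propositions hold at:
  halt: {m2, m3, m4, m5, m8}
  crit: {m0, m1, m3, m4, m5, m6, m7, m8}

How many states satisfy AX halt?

5

Sat(AX halt) = {s : every successor in {m2, m3, m4, m5, m8}} = {m0, m1, m3, m5, m6}
|Sat(AX halt)| = |{m0, m1, m3, m5, m6}| = 5.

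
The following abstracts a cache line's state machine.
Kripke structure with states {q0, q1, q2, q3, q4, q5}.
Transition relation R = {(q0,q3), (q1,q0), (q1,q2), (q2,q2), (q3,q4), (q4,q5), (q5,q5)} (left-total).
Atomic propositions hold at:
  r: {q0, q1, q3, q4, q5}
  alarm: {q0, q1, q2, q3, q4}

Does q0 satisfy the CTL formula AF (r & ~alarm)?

Sat(~alarm) = {q5}
Sat(r & ~alarm) = {q5}
AF (r & ~alarm): least fixpoint, start Z0 = {q5}, add states with every successor in Z. Z1 = {q4, q5}; Z2 = {q3, q4, q5}; Z3 = {q0, q3, q4, q5}; fixed.
Sat(AF (r & ~alarm)) = {q0, q3, q4, q5}
q0 ∈ Sat(AF (r & ~alarm)) = {q0, q3, q4, q5}, so the formula holds at q0.

Yes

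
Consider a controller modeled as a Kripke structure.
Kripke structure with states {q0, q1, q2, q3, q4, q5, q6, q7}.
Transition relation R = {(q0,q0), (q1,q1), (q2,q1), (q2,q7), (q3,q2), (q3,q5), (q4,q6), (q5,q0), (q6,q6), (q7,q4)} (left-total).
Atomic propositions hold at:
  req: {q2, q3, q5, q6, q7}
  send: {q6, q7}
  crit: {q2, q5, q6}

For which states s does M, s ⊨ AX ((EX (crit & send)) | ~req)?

{q0, q1, q4, q5, q6, q7}

Sat(crit & send) = {q6}
Sat(EX (crit & send)) = {s : some successor in {q6}} = {q4, q6}
Sat(~req) = {q0, q1, q4}
Sat((EX (crit & send)) | ~req) = {q0, q1, q4, q6}
Sat(AX ((EX (crit & send)) | ~req)) = {s : every successor in {q0, q1, q4, q6}} = {q0, q1, q4, q5, q6, q7}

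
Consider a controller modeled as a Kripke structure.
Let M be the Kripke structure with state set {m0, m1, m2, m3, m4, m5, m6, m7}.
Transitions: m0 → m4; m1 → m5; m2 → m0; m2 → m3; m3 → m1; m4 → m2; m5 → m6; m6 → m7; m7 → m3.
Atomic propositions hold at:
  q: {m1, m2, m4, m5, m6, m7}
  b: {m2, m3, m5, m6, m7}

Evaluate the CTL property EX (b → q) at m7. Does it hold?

Sat(b → q) = {m0, m1, m2, m4, m5, m6, m7}
Sat(EX (b → q)) = {s : some successor in {m0, m1, m2, m4, m5, m6, m7}} = {m0, m1, m2, m3, m4, m5, m6}
m7 ∉ Sat(EX (b → q)) = {m0, m1, m2, m3, m4, m5, m6}, so the formula does not hold at m7.

No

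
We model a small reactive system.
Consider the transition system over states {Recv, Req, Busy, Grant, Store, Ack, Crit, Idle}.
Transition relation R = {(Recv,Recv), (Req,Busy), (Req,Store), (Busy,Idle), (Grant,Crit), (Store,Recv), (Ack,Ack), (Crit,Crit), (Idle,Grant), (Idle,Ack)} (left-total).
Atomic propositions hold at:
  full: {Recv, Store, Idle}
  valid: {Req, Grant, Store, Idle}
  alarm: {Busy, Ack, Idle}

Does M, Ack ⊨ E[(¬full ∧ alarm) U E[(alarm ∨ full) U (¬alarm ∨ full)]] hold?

Sat(¬full) = {Req, Busy, Grant, Ack, Crit}
Sat(¬full ∧ alarm) = {Busy, Ack}
Sat(alarm ∨ full) = {Recv, Busy, Store, Ack, Idle}
Sat(¬alarm) = {Recv, Req, Grant, Store, Crit}
Sat(¬alarm ∨ full) = {Recv, Req, Grant, Store, Crit, Idle}
E[(alarm ∨ full) U (¬alarm ∨ full)]: least fixpoint, start Z0 = Sat((¬alarm ∨ full)) = {Recv, Req, Grant, Store, Crit, Idle}, add states in Sat(alarm ∨ full) with some successor in Z. Z1 = {Recv, Req, Busy, Grant, Store, Crit, Idle}; fixed.
Sat(E[(alarm ∨ full) U (¬alarm ∨ full)]) = {Recv, Req, Busy, Grant, Store, Crit, Idle}
E[(¬full ∧ alarm) U E[(alarm ∨ full) U (¬alarm ∨ full)]]: least fixpoint, start Z0 = Sat(E[(alarm ∨ full) U (¬alarm ∨ full)]) = {Recv, Req, Busy, Grant, Store, Crit, Idle}, add states in Sat(¬full ∧ alarm) with some successor in Z. Already a fixed point.
Sat(E[(¬full ∧ alarm) U E[(alarm ∨ full) U (¬alarm ∨ full)]]) = {Recv, Req, Busy, Grant, Store, Crit, Idle}
Ack ∉ Sat(E[(¬full ∧ alarm) U E[(alarm ∨ full) U (¬alarm ∨ full)]]) = {Recv, Req, Busy, Grant, Store, Crit, Idle}, so the formula does not hold at Ack.

No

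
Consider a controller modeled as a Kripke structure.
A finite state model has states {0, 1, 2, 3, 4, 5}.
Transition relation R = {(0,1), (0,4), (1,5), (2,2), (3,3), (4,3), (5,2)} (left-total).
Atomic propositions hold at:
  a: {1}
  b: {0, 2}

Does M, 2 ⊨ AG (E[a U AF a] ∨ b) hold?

AF a: least fixpoint, start Z0 = {1}, add states with every successor in Z. Already a fixed point.
Sat(AF a) = {1}
E[a U AF a]: least fixpoint, start Z0 = Sat(AF a) = {1}, add states in Sat(a) with some successor in Z. Already a fixed point.
Sat(E[a U AF a]) = {1}
Sat(E[a U AF a] ∨ b) = {0, 1, 2}
AG (E[a U AF a] ∨ b): greatest fixpoint, start Z0 = {0, 1, 2}, keep only states in Sat with every successor in Z. Z1 = {2}; fixed.
Sat(AG (E[a U AF a] ∨ b)) = {2}
2 ∈ Sat(AG (E[a U AF a] ∨ b)) = {2}, so the formula holds at 2.

Yes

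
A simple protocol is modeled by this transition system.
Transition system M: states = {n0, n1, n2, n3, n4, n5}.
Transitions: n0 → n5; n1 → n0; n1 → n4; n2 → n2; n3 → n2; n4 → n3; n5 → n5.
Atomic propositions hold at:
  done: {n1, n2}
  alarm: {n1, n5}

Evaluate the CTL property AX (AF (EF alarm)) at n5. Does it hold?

EF alarm: least fixpoint, start Z0 = {n1, n5}, add states with some successor in Z. Z1 = {n0, n1, n5}; fixed.
Sat(EF alarm) = {n0, n1, n5}
AF (EF alarm): least fixpoint, start Z0 = {n0, n1, n5}, add states with every successor in Z. Already a fixed point.
Sat(AF (EF alarm)) = {n0, n1, n5}
Sat(AX (AF (EF alarm))) = {s : every successor in {n0, n1, n5}} = {n0, n5}
n5 ∈ Sat(AX (AF (EF alarm))) = {n0, n5}, so the formula holds at n5.

Yes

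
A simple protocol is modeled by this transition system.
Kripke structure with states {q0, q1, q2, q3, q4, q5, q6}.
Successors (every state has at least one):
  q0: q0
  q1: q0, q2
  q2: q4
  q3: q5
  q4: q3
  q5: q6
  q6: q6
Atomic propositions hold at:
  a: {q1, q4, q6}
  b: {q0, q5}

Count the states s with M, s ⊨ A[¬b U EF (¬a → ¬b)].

Sat(¬b) = {q1, q2, q3, q4, q6}
Sat(¬a) = {q0, q2, q3, q5}
Sat(¬a → ¬b) = {q1, q2, q3, q4, q6}
EF (¬a → ¬b): least fixpoint, start Z0 = {q1, q2, q3, q4, q6}, add states with some successor in Z. Z1 = {q1, q2, q3, q4, q5, q6}; fixed.
Sat(EF (¬a → ¬b)) = {q1, q2, q3, q4, q5, q6}
A[¬b U EF (¬a → ¬b)]: least fixpoint, start Z0 = Sat(EF (¬a → ¬b)) = {q1, q2, q3, q4, q5, q6}, add states in Sat(¬b) with every successor in Z. Already a fixed point.
Sat(A[¬b U EF (¬a → ¬b)]) = {q1, q2, q3, q4, q5, q6}
|Sat(A[¬b U EF (¬a → ¬b)])| = |{q1, q2, q3, q4, q5, q6}| = 6.

6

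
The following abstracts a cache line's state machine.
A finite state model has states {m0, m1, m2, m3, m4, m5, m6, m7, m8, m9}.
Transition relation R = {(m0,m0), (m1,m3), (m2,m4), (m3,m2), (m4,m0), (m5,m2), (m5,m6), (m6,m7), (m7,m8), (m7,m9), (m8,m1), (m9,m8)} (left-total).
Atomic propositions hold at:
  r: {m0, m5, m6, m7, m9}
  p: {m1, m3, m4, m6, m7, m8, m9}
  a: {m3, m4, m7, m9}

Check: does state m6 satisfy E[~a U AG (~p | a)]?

Sat(~a) = {m0, m1, m2, m5, m6, m8}
Sat(~p) = {m0, m2, m5}
Sat(~p | a) = {m0, m2, m3, m4, m5, m7, m9}
AG (~p | a): greatest fixpoint, start Z0 = {m0, m2, m3, m4, m5, m7, m9}, keep only states in Sat with every successor in Z. Z1 = {m0, m2, m3, m4}; fixed.
Sat(AG (~p | a)) = {m0, m2, m3, m4}
E[~a U AG (~p | a)]: least fixpoint, start Z0 = Sat(AG (~p | a)) = {m0, m2, m3, m4}, add states in Sat(~a) with some successor in Z. Z1 = {m0, m1, m2, m3, m4, m5}; Z2 = {m0, m1, m2, m3, m4, m5, m8}; fixed.
Sat(E[~a U AG (~p | a)]) = {m0, m1, m2, m3, m4, m5, m8}
m6 ∉ Sat(E[~a U AG (~p | a)]) = {m0, m1, m2, m3, m4, m5, m8}, so the formula does not hold at m6.

No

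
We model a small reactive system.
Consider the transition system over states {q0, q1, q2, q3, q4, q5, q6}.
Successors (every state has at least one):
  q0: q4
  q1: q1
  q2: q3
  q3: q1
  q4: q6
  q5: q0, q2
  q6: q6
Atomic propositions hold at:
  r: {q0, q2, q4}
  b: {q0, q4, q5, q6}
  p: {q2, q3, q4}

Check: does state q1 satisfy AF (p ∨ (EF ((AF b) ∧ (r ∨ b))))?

AF b: least fixpoint, start Z0 = {q0, q4, q5, q6}, add states with every successor in Z. Already a fixed point.
Sat(AF b) = {q0, q4, q5, q6}
Sat(r ∨ b) = {q0, q2, q4, q5, q6}
Sat((AF b) ∧ (r ∨ b)) = {q0, q4, q5, q6}
EF ((AF b) ∧ (r ∨ b)): least fixpoint, start Z0 = {q0, q4, q5, q6}, add states with some successor in Z. Already a fixed point.
Sat(EF ((AF b) ∧ (r ∨ b))) = {q0, q4, q5, q6}
Sat(p ∨ (EF ((AF b) ∧ (r ∨ b)))) = {q0, q2, q3, q4, q5, q6}
AF (p ∨ (EF ((AF b) ∧ (r ∨ b)))): least fixpoint, start Z0 = {q0, q2, q3, q4, q5, q6}, add states with every successor in Z. Already a fixed point.
Sat(AF (p ∨ (EF ((AF b) ∧ (r ∨ b))))) = {q0, q2, q3, q4, q5, q6}
q1 ∉ Sat(AF (p ∨ (EF ((AF b) ∧ (r ∨ b))))) = {q0, q2, q3, q4, q5, q6}, so the formula does not hold at q1.

No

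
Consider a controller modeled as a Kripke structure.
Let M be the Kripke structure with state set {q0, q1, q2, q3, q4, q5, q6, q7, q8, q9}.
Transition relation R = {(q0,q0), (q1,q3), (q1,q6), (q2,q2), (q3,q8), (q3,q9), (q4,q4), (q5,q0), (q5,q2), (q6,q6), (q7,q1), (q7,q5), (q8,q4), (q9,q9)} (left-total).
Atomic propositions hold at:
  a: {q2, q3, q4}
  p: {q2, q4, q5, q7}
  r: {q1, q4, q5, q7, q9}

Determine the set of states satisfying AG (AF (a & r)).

{q4, q8}

Sat(a & r) = {q4}
AF (a & r): least fixpoint, start Z0 = {q4}, add states with every successor in Z. Z1 = {q4, q8}; fixed.
Sat(AF (a & r)) = {q4, q8}
AG (AF (a & r)): greatest fixpoint, start Z0 = {q4, q8}, keep only states in Sat with every successor in Z. Already a fixed point.
Sat(AG (AF (a & r))) = {q4, q8}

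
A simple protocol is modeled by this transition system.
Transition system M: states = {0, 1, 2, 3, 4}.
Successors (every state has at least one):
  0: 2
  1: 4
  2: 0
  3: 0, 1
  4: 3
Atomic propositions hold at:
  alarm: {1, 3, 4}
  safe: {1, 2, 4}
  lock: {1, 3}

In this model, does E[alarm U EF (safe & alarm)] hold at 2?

No

Sat(safe & alarm) = {1, 4}
EF (safe & alarm): least fixpoint, start Z0 = {1, 4}, add states with some successor in Z. Z1 = {1, 3, 4}; fixed.
Sat(EF (safe & alarm)) = {1, 3, 4}
E[alarm U EF (safe & alarm)]: least fixpoint, start Z0 = Sat(EF (safe & alarm)) = {1, 3, 4}, add states in Sat(alarm) with some successor in Z. Already a fixed point.
Sat(E[alarm U EF (safe & alarm)]) = {1, 3, 4}
2 ∉ Sat(E[alarm U EF (safe & alarm)]) = {1, 3, 4}, so the formula does not hold at 2.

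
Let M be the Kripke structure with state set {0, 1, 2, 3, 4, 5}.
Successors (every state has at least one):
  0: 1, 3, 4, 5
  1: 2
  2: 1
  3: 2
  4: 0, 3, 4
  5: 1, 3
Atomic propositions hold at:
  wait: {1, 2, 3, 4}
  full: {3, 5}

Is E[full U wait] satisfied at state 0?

No

E[full U wait]: least fixpoint, start Z0 = Sat(wait) = {1, 2, 3, 4}, add states in Sat(full) with some successor in Z. Z1 = {1, 2, 3, 4, 5}; fixed.
Sat(E[full U wait]) = {1, 2, 3, 4, 5}
0 ∉ Sat(E[full U wait]) = {1, 2, 3, 4, 5}, so the formula does not hold at 0.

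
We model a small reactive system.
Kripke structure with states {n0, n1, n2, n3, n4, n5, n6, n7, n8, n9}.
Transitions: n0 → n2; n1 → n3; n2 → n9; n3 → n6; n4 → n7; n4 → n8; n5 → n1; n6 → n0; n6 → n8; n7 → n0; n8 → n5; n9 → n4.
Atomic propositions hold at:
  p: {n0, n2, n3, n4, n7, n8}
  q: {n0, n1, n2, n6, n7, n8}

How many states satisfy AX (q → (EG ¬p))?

4

Sat(¬p) = {n1, n5, n6, n9}
EG ¬p: greatest fixpoint, start Z0 = {n1, n5, n6, n9}, keep only states in Sat with some successor in Z. Z1 = {n5}; Z2 = ∅; fixed.
Sat(EG ¬p) = ∅
Sat(q → (EG ¬p)) = {n3, n4, n5, n9}
Sat(AX (q → (EG ¬p))) = {s : every successor in {n3, n4, n5, n9}} = {n1, n2, n8, n9}
|Sat(AX (q → (EG ¬p)))| = |{n1, n2, n8, n9}| = 4.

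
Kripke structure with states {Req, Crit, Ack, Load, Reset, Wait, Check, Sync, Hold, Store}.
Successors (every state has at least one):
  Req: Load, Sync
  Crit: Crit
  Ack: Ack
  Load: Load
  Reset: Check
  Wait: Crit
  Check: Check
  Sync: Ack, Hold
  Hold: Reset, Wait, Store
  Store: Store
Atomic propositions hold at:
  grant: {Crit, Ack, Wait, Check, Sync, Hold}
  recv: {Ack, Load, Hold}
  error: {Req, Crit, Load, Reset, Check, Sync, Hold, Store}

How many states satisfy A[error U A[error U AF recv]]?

5

AF recv: least fixpoint, start Z0 = {Ack, Load, Hold}, add states with every successor in Z. Z1 = {Ack, Load, Sync, Hold}; Z2 = {Req, Ack, Load, Sync, Hold}; fixed.
Sat(AF recv) = {Req, Ack, Load, Sync, Hold}
A[error U AF recv]: least fixpoint, start Z0 = Sat(AF recv) = {Req, Ack, Load, Sync, Hold}, add states in Sat(error) with every successor in Z. Already a fixed point.
Sat(A[error U AF recv]) = {Req, Ack, Load, Sync, Hold}
A[error U A[error U AF recv]]: least fixpoint, start Z0 = Sat(A[error U AF recv]) = {Req, Ack, Load, Sync, Hold}, add states in Sat(error) with every successor in Z. Already a fixed point.
Sat(A[error U A[error U AF recv]]) = {Req, Ack, Load, Sync, Hold}
|Sat(A[error U A[error U AF recv]])| = |{Req, Ack, Load, Sync, Hold}| = 5.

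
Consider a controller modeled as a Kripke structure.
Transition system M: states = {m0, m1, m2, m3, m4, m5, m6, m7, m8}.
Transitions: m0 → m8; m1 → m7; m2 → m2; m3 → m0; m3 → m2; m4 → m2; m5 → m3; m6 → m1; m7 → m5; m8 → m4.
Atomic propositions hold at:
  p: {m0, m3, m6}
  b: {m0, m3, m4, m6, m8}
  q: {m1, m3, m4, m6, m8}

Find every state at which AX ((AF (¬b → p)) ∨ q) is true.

Sat(¬b) = {m1, m2, m5, m7}
Sat(¬b → p) = {m0, m3, m4, m6, m8}
AF (¬b → p): least fixpoint, start Z0 = {m0, m3, m4, m6, m8}, add states with every successor in Z. Z1 = {m0, m3, m4, m5, m6, m8}; Z2 = {m0, m3, m4, m5, m6, m7, m8}; Z3 = {m0, m1, m3, m4, m5, m6, m7, m8}; fixed.
Sat(AF (¬b → p)) = {m0, m1, m3, m4, m5, m6, m7, m8}
Sat((AF (¬b → p)) ∨ q) = {m0, m1, m3, m4, m5, m6, m7, m8}
Sat(AX ((AF (¬b → p)) ∨ q)) = {s : every successor in {m0, m1, m3, m4, m5, m6, m7, m8}} = {m0, m1, m5, m6, m7, m8}

{m0, m1, m5, m6, m7, m8}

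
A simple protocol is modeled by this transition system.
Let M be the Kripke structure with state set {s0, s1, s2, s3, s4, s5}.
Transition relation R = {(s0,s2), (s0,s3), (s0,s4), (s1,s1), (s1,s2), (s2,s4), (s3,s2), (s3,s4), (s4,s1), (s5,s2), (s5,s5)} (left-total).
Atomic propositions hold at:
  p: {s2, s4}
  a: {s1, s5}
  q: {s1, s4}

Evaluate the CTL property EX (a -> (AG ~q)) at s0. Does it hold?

Sat(~q) = {s0, s2, s3, s5}
AG ~q: greatest fixpoint, start Z0 = {s0, s2, s3, s5}, keep only states in Sat with every successor in Z. Z1 = {s5}; Z2 = ∅; fixed.
Sat(AG ~q) = ∅
Sat(a -> (AG ~q)) = {s0, s2, s3, s4}
Sat(EX (a -> (AG ~q))) = {s : some successor in {s0, s2, s3, s4}} = {s0, s1, s2, s3, s5}
s0 ∈ Sat(EX (a -> (AG ~q))) = {s0, s1, s2, s3, s5}, so the formula holds at s0.

Yes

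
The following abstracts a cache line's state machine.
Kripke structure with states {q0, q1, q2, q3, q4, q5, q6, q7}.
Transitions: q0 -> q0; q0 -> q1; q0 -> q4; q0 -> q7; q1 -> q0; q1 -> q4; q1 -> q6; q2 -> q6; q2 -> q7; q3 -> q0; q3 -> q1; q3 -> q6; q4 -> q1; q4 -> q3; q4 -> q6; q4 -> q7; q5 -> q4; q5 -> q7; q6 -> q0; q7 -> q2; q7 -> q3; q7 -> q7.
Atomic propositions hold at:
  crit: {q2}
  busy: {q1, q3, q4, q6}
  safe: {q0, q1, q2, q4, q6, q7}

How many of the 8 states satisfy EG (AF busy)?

AF busy: least fixpoint, start Z0 = {q1, q3, q4, q6}, add states with every successor in Z. Already a fixed point.
Sat(AF busy) = {q1, q3, q4, q6}
EG (AF busy): greatest fixpoint, start Z0 = {q1, q3, q4, q6}, keep only states in Sat with some successor in Z. Z1 = {q1, q3, q4}; fixed.
Sat(EG (AF busy)) = {q1, q3, q4}
|Sat(EG (AF busy))| = |{q1, q3, q4}| = 3.

3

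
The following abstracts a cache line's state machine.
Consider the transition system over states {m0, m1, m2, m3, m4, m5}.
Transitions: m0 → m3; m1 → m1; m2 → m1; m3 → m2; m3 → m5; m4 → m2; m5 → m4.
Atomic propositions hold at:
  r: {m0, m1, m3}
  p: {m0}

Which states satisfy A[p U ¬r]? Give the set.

Sat(¬r) = {m2, m4, m5}
A[p U ¬r]: least fixpoint, start Z0 = Sat(¬r) = {m2, m4, m5}, add states in Sat(p) with every successor in Z. Already a fixed point.
Sat(A[p U ¬r]) = {m2, m4, m5}

{m2, m4, m5}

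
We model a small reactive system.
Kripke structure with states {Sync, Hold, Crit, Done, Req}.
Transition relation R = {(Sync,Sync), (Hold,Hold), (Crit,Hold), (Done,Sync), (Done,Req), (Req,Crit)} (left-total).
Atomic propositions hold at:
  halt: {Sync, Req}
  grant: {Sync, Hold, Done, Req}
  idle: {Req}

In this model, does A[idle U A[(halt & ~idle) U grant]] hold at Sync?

Yes

Sat(~idle) = {Sync, Hold, Crit, Done}
Sat(halt & ~idle) = {Sync}
A[(halt & ~idle) U grant]: least fixpoint, start Z0 = Sat(grant) = {Sync, Hold, Done, Req}, add states in Sat(halt & ~idle) with every successor in Z. Already a fixed point.
Sat(A[(halt & ~idle) U grant]) = {Sync, Hold, Done, Req}
A[idle U A[(halt & ~idle) U grant]]: least fixpoint, start Z0 = Sat(A[(halt & ~idle) U grant]) = {Sync, Hold, Done, Req}, add states in Sat(idle) with every successor in Z. Already a fixed point.
Sat(A[idle U A[(halt & ~idle) U grant]]) = {Sync, Hold, Done, Req}
Sync ∈ Sat(A[idle U A[(halt & ~idle) U grant]]) = {Sync, Hold, Done, Req}, so the formula holds at Sync.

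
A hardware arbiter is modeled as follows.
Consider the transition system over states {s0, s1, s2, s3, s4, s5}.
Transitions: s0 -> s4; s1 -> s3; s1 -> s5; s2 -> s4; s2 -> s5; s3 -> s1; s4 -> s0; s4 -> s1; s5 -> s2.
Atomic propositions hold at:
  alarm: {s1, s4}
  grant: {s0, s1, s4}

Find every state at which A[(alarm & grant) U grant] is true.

{s0, s1, s4}

Sat(alarm & grant) = {s1, s4}
A[(alarm & grant) U grant]: least fixpoint, start Z0 = Sat(grant) = {s0, s1, s4}, add states in Sat(alarm & grant) with every successor in Z. Already a fixed point.
Sat(A[(alarm & grant) U grant]) = {s0, s1, s4}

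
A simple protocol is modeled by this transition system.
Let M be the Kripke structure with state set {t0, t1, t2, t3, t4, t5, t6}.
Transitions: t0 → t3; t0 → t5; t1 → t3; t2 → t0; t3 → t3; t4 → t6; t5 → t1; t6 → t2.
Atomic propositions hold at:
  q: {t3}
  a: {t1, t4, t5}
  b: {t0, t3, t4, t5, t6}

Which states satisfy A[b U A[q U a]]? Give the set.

{t1, t4, t5}

A[q U a]: least fixpoint, start Z0 = Sat(a) = {t1, t4, t5}, add states in Sat(q) with every successor in Z. Already a fixed point.
Sat(A[q U a]) = {t1, t4, t5}
A[b U A[q U a]]: least fixpoint, start Z0 = Sat(A[q U a]) = {t1, t4, t5}, add states in Sat(b) with every successor in Z. Already a fixed point.
Sat(A[b U A[q U a]]) = {t1, t4, t5}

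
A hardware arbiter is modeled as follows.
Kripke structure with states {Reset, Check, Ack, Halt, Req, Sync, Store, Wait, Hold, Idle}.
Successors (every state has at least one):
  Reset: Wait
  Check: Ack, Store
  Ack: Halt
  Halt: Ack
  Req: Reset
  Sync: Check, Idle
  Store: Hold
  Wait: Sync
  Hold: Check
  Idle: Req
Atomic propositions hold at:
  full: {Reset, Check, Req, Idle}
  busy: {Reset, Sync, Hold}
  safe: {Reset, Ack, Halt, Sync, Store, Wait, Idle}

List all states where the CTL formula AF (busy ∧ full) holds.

{Reset, Req, Idle}

Sat(busy ∧ full) = {Reset}
AF (busy ∧ full): least fixpoint, start Z0 = {Reset}, add states with every successor in Z. Z1 = {Reset, Req}; Z2 = {Reset, Req, Idle}; fixed.
Sat(AF (busy ∧ full)) = {Reset, Req, Idle}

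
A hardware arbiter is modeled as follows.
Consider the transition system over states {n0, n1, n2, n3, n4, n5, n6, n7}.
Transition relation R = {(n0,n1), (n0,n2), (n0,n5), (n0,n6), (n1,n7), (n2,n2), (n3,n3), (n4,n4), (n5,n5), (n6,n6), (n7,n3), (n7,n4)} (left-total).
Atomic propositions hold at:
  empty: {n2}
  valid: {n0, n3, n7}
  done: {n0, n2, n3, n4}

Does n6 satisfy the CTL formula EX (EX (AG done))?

AG done: greatest fixpoint, start Z0 = {n0, n2, n3, n4}, keep only states in Sat with every successor in Z. Z1 = {n2, n3, n4}; fixed.
Sat(AG done) = {n2, n3, n4}
Sat(EX (AG done)) = {s : some successor in {n2, n3, n4}} = {n0, n2, n3, n4, n7}
Sat(EX (EX (AG done))) = {s : some successor in {n0, n2, n3, n4, n7}} = {n0, n1, n2, n3, n4, n7}
n6 ∉ Sat(EX (EX (AG done))) = {n0, n1, n2, n3, n4, n7}, so the formula does not hold at n6.

No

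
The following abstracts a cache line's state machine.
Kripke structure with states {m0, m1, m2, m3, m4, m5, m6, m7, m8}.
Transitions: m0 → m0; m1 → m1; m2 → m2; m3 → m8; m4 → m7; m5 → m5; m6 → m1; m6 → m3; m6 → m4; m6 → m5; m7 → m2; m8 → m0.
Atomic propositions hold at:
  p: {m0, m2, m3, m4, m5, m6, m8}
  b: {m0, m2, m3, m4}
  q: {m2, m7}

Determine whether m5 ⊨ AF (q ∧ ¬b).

Sat(¬b) = {m1, m5, m6, m7, m8}
Sat(q ∧ ¬b) = {m7}
AF (q ∧ ¬b): least fixpoint, start Z0 = {m7}, add states with every successor in Z. Z1 = {m4, m7}; fixed.
Sat(AF (q ∧ ¬b)) = {m4, m7}
m5 ∉ Sat(AF (q ∧ ¬b)) = {m4, m7}, so the formula does not hold at m5.

No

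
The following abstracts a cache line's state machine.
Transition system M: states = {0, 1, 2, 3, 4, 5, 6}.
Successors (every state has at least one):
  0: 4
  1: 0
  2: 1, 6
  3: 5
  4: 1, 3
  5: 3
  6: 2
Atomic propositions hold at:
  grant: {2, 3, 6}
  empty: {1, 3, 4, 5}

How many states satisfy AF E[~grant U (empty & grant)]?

Sat(~grant) = {0, 1, 4, 5}
Sat(empty & grant) = {3}
E[~grant U (empty & grant)]: least fixpoint, start Z0 = Sat((empty & grant)) = {3}, add states in Sat(~grant) with some successor in Z. Z1 = {3, 4, 5}; Z2 = {0, 3, 4, 5}; Z3 = {0, 1, 3, 4, 5}; fixed.
Sat(E[~grant U (empty & grant)]) = {0, 1, 3, 4, 5}
AF E[~grant U (empty & grant)]: least fixpoint, start Z0 = {0, 1, 3, 4, 5}, add states with every successor in Z. Already a fixed point.
Sat(AF E[~grant U (empty & grant)]) = {0, 1, 3, 4, 5}
|Sat(AF E[~grant U (empty & grant)])| = |{0, 1, 3, 4, 5}| = 5.

5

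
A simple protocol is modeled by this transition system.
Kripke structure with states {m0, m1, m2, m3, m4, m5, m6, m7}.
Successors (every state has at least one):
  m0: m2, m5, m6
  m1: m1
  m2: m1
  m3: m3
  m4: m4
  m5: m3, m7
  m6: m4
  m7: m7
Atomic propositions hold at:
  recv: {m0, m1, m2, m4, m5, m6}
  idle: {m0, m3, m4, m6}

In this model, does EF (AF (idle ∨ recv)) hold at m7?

Sat(idle ∨ recv) = {m0, m1, m2, m3, m4, m5, m6}
AF (idle ∨ recv): least fixpoint, start Z0 = {m0, m1, m2, m3, m4, m5, m6}, add states with every successor in Z. Already a fixed point.
Sat(AF (idle ∨ recv)) = {m0, m1, m2, m3, m4, m5, m6}
EF (AF (idle ∨ recv)): least fixpoint, start Z0 = {m0, m1, m2, m3, m4, m5, m6}, add states with some successor in Z. Already a fixed point.
Sat(EF (AF (idle ∨ recv))) = {m0, m1, m2, m3, m4, m5, m6}
m7 ∉ Sat(EF (AF (idle ∨ recv))) = {m0, m1, m2, m3, m4, m5, m6}, so the formula does not hold at m7.

No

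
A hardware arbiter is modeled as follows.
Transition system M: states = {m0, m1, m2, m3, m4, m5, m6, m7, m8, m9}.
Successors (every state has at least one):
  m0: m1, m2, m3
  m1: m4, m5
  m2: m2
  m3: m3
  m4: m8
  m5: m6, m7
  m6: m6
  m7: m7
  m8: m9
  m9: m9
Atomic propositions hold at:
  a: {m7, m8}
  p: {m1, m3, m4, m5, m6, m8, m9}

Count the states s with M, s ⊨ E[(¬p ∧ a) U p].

7

Sat(¬p) = {m0, m2, m7}
Sat(¬p ∧ a) = {m7}
E[(¬p ∧ a) U p]: least fixpoint, start Z0 = Sat(p) = {m1, m3, m4, m5, m6, m8, m9}, add states in Sat(¬p ∧ a) with some successor in Z. Already a fixed point.
Sat(E[(¬p ∧ a) U p]) = {m1, m3, m4, m5, m6, m8, m9}
|Sat(E[(¬p ∧ a) U p])| = |{m1, m3, m4, m5, m6, m8, m9}| = 7.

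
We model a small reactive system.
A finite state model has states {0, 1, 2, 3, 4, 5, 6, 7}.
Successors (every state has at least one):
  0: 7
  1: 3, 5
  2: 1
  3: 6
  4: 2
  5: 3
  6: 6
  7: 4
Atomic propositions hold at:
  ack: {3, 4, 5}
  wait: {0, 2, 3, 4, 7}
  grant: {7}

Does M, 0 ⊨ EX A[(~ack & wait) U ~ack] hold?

Yes

Sat(~ack) = {0, 1, 2, 6, 7}
Sat(~ack & wait) = {0, 2, 7}
A[(~ack & wait) U ~ack]: least fixpoint, start Z0 = Sat(~ack) = {0, 1, 2, 6, 7}, add states in Sat(~ack & wait) with every successor in Z. Already a fixed point.
Sat(A[(~ack & wait) U ~ack]) = {0, 1, 2, 6, 7}
Sat(EX A[(~ack & wait) U ~ack]) = {s : some successor in {0, 1, 2, 6, 7}} = {0, 2, 3, 4, 6}
0 ∈ Sat(EX A[(~ack & wait) U ~ack]) = {0, 2, 3, 4, 6}, so the formula holds at 0.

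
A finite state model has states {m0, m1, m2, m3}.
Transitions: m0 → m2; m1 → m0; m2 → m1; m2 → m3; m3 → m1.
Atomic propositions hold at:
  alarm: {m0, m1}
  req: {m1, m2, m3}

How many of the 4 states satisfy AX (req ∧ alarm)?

Sat(req ∧ alarm) = {m1}
Sat(AX (req ∧ alarm)) = {s : every successor in {m1}} = {m3}
|Sat(AX (req ∧ alarm))| = |{m3}| = 1.

1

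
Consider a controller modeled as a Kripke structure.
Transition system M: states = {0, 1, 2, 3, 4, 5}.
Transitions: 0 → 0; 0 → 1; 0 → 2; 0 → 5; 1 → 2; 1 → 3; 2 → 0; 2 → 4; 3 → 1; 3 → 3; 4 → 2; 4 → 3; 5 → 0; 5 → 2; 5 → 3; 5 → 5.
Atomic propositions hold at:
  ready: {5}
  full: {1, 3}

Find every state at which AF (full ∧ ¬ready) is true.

Sat(¬ready) = {0, 1, 2, 3, 4}
Sat(full ∧ ¬ready) = {1, 3}
AF (full ∧ ¬ready): least fixpoint, start Z0 = {1, 3}, add states with every successor in Z. Already a fixed point.
Sat(AF (full ∧ ¬ready)) = {1, 3}

{1, 3}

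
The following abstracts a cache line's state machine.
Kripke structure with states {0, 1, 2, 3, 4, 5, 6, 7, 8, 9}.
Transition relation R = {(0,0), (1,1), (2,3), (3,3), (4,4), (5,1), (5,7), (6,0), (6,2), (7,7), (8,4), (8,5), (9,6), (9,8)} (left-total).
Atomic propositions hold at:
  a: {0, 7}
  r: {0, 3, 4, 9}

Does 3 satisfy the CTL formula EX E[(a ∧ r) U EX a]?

Sat(a ∧ r) = {0}
Sat(EX a) = {s : some successor in {0, 7}} = {0, 5, 6, 7}
E[(a ∧ r) U EX a]: least fixpoint, start Z0 = Sat(EX a) = {0, 5, 6, 7}, add states in Sat(a ∧ r) with some successor in Z. Already a fixed point.
Sat(E[(a ∧ r) U EX a]) = {0, 5, 6, 7}
Sat(EX E[(a ∧ r) U EX a]) = {s : some successor in {0, 5, 6, 7}} = {0, 5, 6, 7, 8, 9}
3 ∉ Sat(EX E[(a ∧ r) U EX a]) = {0, 5, 6, 7, 8, 9}, so the formula does not hold at 3.

No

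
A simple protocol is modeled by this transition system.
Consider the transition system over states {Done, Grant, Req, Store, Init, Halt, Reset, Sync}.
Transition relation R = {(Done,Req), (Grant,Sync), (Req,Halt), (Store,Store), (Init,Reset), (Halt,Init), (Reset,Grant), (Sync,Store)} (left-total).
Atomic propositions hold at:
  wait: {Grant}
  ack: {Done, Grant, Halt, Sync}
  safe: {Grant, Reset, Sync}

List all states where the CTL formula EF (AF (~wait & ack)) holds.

{Done, Grant, Req, Init, Halt, Reset, Sync}

Sat(~wait) = {Done, Req, Store, Init, Halt, Reset, Sync}
Sat(~wait & ack) = {Done, Halt, Sync}
AF (~wait & ack): least fixpoint, start Z0 = {Done, Halt, Sync}, add states with every successor in Z. Z1 = {Done, Grant, Req, Halt, Sync}; Z2 = {Done, Grant, Req, Halt, Reset, Sync}; Z3 = {Done, Grant, Req, Init, Halt, Reset, Sync}; fixed.
Sat(AF (~wait & ack)) = {Done, Grant, Req, Init, Halt, Reset, Sync}
EF (AF (~wait & ack)): least fixpoint, start Z0 = {Done, Grant, Req, Init, Halt, Reset, Sync}, add states with some successor in Z. Already a fixed point.
Sat(EF (AF (~wait & ack))) = {Done, Grant, Req, Init, Halt, Reset, Sync}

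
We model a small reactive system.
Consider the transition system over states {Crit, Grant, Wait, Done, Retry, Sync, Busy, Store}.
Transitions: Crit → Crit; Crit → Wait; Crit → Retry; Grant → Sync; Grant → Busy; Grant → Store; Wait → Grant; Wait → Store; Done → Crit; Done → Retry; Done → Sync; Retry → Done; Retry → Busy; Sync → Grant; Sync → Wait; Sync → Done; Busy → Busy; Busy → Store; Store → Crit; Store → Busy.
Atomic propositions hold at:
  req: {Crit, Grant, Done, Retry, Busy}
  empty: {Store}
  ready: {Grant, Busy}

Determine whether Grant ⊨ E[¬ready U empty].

Sat(¬ready) = {Crit, Wait, Done, Retry, Sync, Store}
E[¬ready U empty]: least fixpoint, start Z0 = Sat(empty) = {Store}, add states in Sat(¬ready) with some successor in Z. Z1 = {Wait, Store}; Z2 = {Crit, Wait, Sync, Store}; Z3 = {Crit, Wait, Done, Sync, Store}; Z4 = {Crit, Wait, Done, Retry, Sync, Store}; fixed.
Sat(E[¬ready U empty]) = {Crit, Wait, Done, Retry, Sync, Store}
Grant ∉ Sat(E[¬ready U empty]) = {Crit, Wait, Done, Retry, Sync, Store}, so the formula does not hold at Grant.

No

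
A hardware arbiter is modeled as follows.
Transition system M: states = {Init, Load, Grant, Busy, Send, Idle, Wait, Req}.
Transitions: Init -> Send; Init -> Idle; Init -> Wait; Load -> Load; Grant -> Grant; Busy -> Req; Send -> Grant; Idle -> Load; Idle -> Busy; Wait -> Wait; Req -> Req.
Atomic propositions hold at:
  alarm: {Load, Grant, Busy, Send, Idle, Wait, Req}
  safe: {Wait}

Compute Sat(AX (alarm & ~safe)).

{Load, Grant, Busy, Send, Idle, Req}

Sat(~safe) = {Init, Load, Grant, Busy, Send, Idle, Req}
Sat(alarm & ~safe) = {Load, Grant, Busy, Send, Idle, Req}
Sat(AX (alarm & ~safe)) = {s : every successor in {Load, Grant, Busy, Send, Idle, Req}} = {Load, Grant, Busy, Send, Idle, Req}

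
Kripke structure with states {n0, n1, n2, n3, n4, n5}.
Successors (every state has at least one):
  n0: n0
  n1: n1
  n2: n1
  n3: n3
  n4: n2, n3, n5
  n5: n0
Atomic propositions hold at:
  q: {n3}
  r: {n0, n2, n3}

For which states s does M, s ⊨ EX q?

Sat(EX q) = {s : some successor in {n3}} = {n3, n4}

{n3, n4}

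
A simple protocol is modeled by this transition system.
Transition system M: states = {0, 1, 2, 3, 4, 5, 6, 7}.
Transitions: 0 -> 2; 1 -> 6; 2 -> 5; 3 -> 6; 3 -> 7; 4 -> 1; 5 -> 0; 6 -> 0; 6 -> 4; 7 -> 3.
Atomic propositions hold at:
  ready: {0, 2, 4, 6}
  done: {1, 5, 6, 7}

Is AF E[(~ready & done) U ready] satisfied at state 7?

No

Sat(~ready) = {1, 3, 5, 7}
Sat(~ready & done) = {1, 5, 7}
E[(~ready & done) U ready]: least fixpoint, start Z0 = Sat(ready) = {0, 2, 4, 6}, add states in Sat(~ready & done) with some successor in Z. Z1 = {0, 1, 2, 4, 5, 6}; fixed.
Sat(E[(~ready & done) U ready]) = {0, 1, 2, 4, 5, 6}
AF E[(~ready & done) U ready]: least fixpoint, start Z0 = {0, 1, 2, 4, 5, 6}, add states with every successor in Z. Already a fixed point.
Sat(AF E[(~ready & done) U ready]) = {0, 1, 2, 4, 5, 6}
7 ∉ Sat(AF E[(~ready & done) U ready]) = {0, 1, 2, 4, 5, 6}, so the formula does not hold at 7.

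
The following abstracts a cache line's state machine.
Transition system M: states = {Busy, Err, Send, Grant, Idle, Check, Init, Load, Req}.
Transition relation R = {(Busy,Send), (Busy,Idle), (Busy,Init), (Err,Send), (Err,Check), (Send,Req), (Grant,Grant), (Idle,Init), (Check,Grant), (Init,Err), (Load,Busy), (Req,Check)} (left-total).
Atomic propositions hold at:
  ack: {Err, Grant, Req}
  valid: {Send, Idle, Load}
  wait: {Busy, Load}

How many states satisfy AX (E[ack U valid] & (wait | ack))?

1

E[ack U valid]: least fixpoint, start Z0 = Sat(valid) = {Send, Idle, Load}, add states in Sat(ack) with some successor in Z. Z1 = {Err, Send, Idle, Load}; fixed.
Sat(E[ack U valid]) = {Err, Send, Idle, Load}
Sat(wait | ack) = {Busy, Err, Grant, Load, Req}
Sat(E[ack U valid] & (wait | ack)) = {Err, Load}
Sat(AX (E[ack U valid] & (wait | ack))) = {s : every successor in {Err, Load}} = {Init}
|Sat(AX (E[ack U valid] & (wait | ack)))| = |{Init}| = 1.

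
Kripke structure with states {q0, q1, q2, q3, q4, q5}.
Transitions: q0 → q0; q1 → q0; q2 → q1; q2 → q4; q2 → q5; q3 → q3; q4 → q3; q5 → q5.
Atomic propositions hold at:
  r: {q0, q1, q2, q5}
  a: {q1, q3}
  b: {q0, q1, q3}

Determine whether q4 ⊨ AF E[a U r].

No

E[a U r]: least fixpoint, start Z0 = Sat(r) = {q0, q1, q2, q5}, add states in Sat(a) with some successor in Z. Already a fixed point.
Sat(E[a U r]) = {q0, q1, q2, q5}
AF E[a U r]: least fixpoint, start Z0 = {q0, q1, q2, q5}, add states with every successor in Z. Already a fixed point.
Sat(AF E[a U r]) = {q0, q1, q2, q5}
q4 ∉ Sat(AF E[a U r]) = {q0, q1, q2, q5}, so the formula does not hold at q4.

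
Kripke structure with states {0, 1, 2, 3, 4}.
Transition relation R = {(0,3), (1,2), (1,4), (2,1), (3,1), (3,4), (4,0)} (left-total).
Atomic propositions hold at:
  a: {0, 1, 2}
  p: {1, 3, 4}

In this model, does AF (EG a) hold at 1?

Yes

EG a: greatest fixpoint, start Z0 = {0, 1, 2}, keep only states in Sat with some successor in Z. Z1 = {1, 2}; fixed.
Sat(EG a) = {1, 2}
AF (EG a): least fixpoint, start Z0 = {1, 2}, add states with every successor in Z. Already a fixed point.
Sat(AF (EG a)) = {1, 2}
1 ∈ Sat(AF (EG a)) = {1, 2}, so the formula holds at 1.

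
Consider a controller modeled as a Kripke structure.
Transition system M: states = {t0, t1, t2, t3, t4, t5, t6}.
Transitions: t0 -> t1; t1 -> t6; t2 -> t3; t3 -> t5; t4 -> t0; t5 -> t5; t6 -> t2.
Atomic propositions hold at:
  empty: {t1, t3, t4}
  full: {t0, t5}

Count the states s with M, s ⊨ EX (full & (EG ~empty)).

2

Sat(~empty) = {t0, t2, t5, t6}
EG ~empty: greatest fixpoint, start Z0 = {t0, t2, t5, t6}, keep only states in Sat with some successor in Z. Z1 = {t5, t6}; Z2 = {t5}; fixed.
Sat(EG ~empty) = {t5}
Sat(full & (EG ~empty)) = {t5}
Sat(EX (full & (EG ~empty))) = {s : some successor in {t5}} = {t3, t5}
|Sat(EX (full & (EG ~empty)))| = |{t3, t5}| = 2.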